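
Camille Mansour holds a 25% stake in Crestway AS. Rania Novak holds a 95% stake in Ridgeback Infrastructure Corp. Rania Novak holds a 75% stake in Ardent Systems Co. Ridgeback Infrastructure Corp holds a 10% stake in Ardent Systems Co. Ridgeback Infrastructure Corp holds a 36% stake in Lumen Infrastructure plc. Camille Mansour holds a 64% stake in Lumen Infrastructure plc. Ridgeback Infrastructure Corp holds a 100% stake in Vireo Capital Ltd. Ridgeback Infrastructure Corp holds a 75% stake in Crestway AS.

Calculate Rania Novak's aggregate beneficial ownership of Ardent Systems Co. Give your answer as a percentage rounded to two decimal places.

84.50%

Rania reaches Ardent along 2 paths.
Via Ridgeback: 95% × 10% = 9.5%.
Direct stake: 75% = 75%.
Total: 9.5% + 75% = 84.5%.
Rounded: 84.50%.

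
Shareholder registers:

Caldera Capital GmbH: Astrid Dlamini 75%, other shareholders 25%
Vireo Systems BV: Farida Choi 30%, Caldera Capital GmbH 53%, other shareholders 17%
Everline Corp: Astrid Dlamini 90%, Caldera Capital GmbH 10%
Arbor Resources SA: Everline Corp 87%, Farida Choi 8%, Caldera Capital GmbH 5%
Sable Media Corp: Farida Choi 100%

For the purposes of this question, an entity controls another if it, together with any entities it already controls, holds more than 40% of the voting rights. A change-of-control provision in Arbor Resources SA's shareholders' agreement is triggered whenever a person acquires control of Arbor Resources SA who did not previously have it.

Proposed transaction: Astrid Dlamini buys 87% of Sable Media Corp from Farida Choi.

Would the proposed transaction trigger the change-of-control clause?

The purchase adds only to Astrid's holdings (Farida's stake shrinks), so Astrid is the only person who could newly come to control Arbor.
Astrid holds 75% of Caldera, so Astrid controls Caldera.
Astrid and Caldera together hold 90% + 10% = 100% of Everline, so Astrid controls Everline.
Everline and Caldera together hold 87% + 5% = 92% of Arbor, so Astrid controls Arbor.
So Astrid already controls Arbor before the transaction.
After the purchase, Astrid holds 87% of Sable directly, and Farida's stake falls to 13%.
Astrid controlled Arbor already, so this is not a new person acquiring control; every other person's position is unchanged or reduced.
No new person acquires control, so the clause is not triggered.

No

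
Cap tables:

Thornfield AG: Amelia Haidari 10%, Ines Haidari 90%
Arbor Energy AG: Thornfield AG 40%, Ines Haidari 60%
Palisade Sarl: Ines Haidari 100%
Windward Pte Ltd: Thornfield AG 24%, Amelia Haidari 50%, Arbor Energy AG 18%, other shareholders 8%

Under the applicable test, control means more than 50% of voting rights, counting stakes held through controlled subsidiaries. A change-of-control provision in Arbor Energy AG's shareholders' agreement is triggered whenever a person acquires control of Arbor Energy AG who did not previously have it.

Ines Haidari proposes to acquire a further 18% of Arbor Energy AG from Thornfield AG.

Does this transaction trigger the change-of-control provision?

The purchase adds only to Ines's holdings (Thornfield's stake shrinks), so Ines is the only person who could newly come to control Arbor.
Ines holds 90% of Thornfield, so Ines controls Thornfield.
Thornfield and Ines together hold 40% + 60% = 100% of Arbor, so Ines controls Arbor.
So Ines already controls Arbor before the transaction.
After the purchase, Ines's direct stake in Arbor rises to 60% + 18% = 78%, and Thornfield's stake falls to 22%.
Ines controlled Arbor already, so this is not a new person acquiring control; every other person's position is unchanged or reduced.
No new person acquires control, so the clause is not triggered.

No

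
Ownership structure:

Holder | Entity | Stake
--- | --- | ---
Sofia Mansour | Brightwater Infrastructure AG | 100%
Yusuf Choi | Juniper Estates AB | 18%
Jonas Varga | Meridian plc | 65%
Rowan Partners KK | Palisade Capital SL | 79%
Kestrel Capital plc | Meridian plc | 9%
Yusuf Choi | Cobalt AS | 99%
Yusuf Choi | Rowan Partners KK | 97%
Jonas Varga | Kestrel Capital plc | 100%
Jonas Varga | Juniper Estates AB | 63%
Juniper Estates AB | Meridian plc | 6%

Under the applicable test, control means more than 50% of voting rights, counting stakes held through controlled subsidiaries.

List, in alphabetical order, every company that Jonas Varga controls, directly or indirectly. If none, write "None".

Jonas holds 100% of Kestrel, so Jonas controls Kestrel.
Jonas holds 63% of Juniper, so Jonas controls Juniper.
Kestrel and Juniper and Jonas together hold 9% + 6% + 65% = 80% of Meridian, so Jonas controls Meridian.
No other company's threshold is met.

Juniper Estates AB, Kestrel Capital plc, Meridian plc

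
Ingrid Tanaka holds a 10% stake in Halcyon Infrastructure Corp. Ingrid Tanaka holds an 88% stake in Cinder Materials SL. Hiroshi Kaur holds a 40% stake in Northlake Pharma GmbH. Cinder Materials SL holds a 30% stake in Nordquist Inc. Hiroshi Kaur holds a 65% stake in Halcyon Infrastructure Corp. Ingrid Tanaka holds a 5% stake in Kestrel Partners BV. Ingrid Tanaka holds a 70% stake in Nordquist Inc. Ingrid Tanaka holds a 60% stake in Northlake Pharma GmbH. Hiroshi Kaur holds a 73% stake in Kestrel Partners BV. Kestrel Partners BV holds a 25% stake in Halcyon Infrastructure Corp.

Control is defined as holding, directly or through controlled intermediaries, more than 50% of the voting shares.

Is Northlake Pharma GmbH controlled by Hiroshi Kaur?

No

Hiroshi holds 73% of Kestrel, so Hiroshi controls Kestrel.
Kestrel and Hiroshi together hold 25% + 65% = 90% of Halcyon, so Hiroshi controls Halcyon.
In Northlake, Hiroshi's side holds only 40%, not > 50%.
So Hiroshi does not control Northlake.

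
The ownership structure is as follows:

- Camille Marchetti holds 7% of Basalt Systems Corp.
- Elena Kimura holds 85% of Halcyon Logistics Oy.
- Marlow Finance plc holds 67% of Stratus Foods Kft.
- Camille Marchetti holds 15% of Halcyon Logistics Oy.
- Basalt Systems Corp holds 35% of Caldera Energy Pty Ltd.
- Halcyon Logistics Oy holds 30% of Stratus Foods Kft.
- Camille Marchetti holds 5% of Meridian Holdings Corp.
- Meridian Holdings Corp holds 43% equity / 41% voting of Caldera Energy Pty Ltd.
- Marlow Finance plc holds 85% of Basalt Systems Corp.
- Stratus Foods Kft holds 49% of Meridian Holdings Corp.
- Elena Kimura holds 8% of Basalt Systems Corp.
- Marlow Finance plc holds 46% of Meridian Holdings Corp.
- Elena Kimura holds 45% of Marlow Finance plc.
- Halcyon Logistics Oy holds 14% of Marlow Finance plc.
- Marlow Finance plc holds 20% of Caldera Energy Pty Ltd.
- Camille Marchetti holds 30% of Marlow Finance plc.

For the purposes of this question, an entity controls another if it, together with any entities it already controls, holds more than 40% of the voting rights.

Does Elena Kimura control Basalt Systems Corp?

Elena holds 85% of Halcyon, so Elena controls Halcyon.
Elena and Halcyon together hold 45% + 14% = 59% of Marlow, so Elena controls Marlow.
Marlow and Elena together hold 85% + 8% = 93% of Basalt, so Elena controls Basalt.

Yes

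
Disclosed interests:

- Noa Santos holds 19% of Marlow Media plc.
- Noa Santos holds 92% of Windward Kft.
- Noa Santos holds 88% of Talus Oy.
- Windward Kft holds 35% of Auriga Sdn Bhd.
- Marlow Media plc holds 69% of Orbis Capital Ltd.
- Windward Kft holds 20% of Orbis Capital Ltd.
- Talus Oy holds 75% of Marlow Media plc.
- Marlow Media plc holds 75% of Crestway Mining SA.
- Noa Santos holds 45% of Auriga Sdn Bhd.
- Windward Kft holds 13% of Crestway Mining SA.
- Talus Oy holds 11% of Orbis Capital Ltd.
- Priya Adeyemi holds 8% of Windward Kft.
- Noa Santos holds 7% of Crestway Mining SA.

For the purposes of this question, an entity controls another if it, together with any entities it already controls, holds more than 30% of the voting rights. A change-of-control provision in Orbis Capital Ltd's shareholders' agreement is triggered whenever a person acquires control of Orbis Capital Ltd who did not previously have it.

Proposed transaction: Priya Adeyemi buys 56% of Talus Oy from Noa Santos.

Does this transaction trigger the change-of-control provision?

Yes

The purchase adds only to Priya's holdings (Noa's stake shrinks), so Priya is the only person who could newly come to control Orbis.
Priya's largest direct stake is 8% in Windward, which does not meet the threshold, so Priya controls no company.
Neither Priya nor any entity Priya controls holds any voting interest in Orbis.
So before the transaction, Priya does not control Orbis.
After the purchase, Priya holds 56% of Talus directly, and Noa's stake falls to 32%.
Priya holds 56% of Talus, so Priya controls Talus.
Talus holds 75% of Marlow, so Priya controls Marlow.
Marlow and Talus together hold 69% + 11% = 80% of Orbis, so Priya controls Orbis.
Priya did not control Orbis before and does after, so the clause is triggered.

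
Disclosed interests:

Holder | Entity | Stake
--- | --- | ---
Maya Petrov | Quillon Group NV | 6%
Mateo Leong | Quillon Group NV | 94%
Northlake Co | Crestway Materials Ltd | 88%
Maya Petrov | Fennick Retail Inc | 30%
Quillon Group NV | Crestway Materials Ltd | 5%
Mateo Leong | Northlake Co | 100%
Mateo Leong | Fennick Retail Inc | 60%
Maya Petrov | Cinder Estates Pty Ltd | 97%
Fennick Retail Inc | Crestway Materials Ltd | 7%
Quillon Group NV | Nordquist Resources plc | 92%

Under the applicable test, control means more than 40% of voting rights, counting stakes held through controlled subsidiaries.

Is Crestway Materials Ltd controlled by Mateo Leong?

Mateo holds 60% of Fennick, so Mateo controls Fennick.
Mateo holds 94% of Quillon, so Mateo controls Quillon.
Mateo holds 100% of Northlake, so Mateo controls Northlake.
Quillon and Northlake and Fennick together hold 5% + 88% + 7% = 100% of Crestway, so Mateo controls Crestway.

Yes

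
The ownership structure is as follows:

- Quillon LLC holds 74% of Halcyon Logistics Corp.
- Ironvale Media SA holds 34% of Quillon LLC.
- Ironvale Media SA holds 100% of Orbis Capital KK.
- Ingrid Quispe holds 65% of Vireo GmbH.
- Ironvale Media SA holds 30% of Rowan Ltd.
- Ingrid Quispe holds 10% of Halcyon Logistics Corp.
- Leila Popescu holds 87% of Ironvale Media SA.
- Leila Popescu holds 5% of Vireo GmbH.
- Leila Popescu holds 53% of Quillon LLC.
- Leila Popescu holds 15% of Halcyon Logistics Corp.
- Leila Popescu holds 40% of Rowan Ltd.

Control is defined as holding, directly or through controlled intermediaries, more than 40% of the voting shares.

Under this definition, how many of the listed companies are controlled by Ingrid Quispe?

Ingrid holds 65% of Vireo, so Ingrid controls Vireo.
No other company's threshold is met.
Ingrid controls 1 company.

1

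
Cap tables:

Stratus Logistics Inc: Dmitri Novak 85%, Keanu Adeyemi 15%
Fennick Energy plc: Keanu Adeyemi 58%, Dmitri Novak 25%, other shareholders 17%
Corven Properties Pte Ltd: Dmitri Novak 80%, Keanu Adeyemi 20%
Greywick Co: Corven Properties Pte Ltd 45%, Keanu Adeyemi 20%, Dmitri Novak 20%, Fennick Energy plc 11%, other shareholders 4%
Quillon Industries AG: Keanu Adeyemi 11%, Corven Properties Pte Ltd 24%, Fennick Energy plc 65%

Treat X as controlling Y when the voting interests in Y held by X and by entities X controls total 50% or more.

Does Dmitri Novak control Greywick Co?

Dmitri holds 80% of Corven, so Dmitri controls Corven.
Corven and Dmitri together hold 45% + 20% = 65% of Greywick, so Dmitri controls Greywick.

Yes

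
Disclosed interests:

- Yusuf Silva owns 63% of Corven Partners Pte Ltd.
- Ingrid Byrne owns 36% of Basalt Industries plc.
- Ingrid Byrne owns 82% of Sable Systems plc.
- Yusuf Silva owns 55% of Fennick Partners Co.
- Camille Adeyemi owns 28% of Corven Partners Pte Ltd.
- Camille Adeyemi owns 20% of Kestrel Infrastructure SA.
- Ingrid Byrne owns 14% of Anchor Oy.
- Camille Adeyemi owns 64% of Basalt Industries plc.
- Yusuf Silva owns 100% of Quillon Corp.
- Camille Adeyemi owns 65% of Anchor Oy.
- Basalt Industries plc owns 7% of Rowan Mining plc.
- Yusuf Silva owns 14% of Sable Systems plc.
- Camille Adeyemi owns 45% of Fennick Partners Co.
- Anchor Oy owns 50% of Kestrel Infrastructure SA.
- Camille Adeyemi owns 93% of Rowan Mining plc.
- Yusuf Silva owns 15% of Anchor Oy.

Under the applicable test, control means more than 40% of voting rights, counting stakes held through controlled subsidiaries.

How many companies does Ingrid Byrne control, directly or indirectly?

Ingrid holds 82% of Sable, so Ingrid controls Sable.
No other company's threshold is met.
Ingrid controls 1 company.

1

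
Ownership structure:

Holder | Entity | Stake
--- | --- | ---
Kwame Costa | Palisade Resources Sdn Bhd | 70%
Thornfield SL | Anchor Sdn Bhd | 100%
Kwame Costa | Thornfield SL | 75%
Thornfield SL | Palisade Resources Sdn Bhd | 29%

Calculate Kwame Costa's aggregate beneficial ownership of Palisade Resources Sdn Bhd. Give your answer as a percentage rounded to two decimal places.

91.75%

Kwame reaches Palisade along 2 paths.
Via Thornfield: 75% × 29% = 21.75%.
Direct stake: 70% = 70%.
Total: 21.75% + 70% = 91.75%.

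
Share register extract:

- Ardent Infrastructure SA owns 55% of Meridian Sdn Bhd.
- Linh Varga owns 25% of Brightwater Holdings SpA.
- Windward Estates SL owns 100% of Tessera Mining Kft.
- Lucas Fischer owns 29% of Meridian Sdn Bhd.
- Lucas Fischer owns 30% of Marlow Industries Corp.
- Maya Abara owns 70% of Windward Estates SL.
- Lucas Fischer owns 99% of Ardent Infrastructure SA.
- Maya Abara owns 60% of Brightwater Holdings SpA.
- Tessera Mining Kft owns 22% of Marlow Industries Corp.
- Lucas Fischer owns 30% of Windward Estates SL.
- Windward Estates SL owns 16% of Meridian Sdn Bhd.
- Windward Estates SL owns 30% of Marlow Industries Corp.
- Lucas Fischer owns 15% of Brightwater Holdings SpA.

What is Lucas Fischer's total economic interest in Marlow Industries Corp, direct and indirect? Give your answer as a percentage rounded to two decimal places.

Lucas reaches Marlow along 3 paths.
Direct stake: 30% = 30%.
Via Windward → Tessera: 30% × 100% × 22% = 6.6%.
Via Windward: 30% × 30% = 9%.
Total: 30% + 6.6% + 9% = 45.6%.
Rounded: 45.60%.

45.60%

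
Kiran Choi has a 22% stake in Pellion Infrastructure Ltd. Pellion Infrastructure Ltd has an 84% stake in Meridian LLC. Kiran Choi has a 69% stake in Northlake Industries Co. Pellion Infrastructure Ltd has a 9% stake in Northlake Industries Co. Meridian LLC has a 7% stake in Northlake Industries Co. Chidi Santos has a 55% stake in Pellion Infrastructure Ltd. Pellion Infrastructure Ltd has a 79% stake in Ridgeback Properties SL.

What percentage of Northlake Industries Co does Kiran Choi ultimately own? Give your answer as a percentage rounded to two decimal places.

Kiran reaches Northlake along 3 paths.
Direct stake: 69% = 69%.
Via Pellion: 22% × 9% = 1.98%.
Via Pellion → Meridian: 22% × 84% × 7% = 1.2936%.
Total: 69% + 1.98% + 1.2936% = 72.2736%.
Rounded: 72.27%.

72.27%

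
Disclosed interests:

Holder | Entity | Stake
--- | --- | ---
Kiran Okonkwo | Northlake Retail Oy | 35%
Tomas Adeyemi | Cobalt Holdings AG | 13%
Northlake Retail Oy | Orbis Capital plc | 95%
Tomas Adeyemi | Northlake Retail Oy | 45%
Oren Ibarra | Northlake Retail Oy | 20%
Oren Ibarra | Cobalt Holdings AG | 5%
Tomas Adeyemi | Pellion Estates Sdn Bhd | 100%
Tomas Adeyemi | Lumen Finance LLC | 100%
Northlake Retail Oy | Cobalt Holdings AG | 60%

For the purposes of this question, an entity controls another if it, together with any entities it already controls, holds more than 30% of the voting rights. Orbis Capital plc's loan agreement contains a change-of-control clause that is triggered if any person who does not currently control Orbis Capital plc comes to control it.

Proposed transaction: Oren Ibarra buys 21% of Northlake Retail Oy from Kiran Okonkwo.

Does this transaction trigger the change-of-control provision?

Yes

The purchase adds only to Oren's holdings (Kiran's stake shrinks), so Oren is the only person who could newly come to control Orbis.
Oren's largest direct stake is 20% in Northlake, which does not meet the threshold, so Oren controls no company.
Neither Oren nor any entity Oren controls holds any voting interest in Orbis.
So before the transaction, Oren does not control Orbis.
After the purchase, Oren's direct stake in Northlake rises to 20% + 21% = 41%, and Kiran's stake falls to 14%.
Oren holds 41% of Northlake, so Oren controls Northlake.
Northlake holds 95% of Orbis, so Oren controls Orbis.
Oren did not control Orbis before and does after, so the clause is triggered.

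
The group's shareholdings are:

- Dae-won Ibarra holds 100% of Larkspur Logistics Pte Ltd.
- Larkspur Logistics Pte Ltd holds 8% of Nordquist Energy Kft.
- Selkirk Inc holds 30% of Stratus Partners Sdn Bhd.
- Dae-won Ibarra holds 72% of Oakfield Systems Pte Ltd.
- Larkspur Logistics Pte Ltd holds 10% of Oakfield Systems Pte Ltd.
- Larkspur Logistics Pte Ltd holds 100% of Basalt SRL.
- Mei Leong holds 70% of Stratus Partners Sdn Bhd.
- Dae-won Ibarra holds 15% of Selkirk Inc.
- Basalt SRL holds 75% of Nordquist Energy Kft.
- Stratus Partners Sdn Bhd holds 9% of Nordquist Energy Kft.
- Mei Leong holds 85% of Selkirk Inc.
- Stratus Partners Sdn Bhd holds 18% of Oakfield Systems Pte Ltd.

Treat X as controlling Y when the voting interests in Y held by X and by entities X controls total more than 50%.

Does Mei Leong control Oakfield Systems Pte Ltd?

Mei holds 85% of Selkirk, so Mei controls Selkirk.
Selkirk and Mei together hold 30% + 70% = 100% of Stratus, so Mei controls Stratus.
In Oakfield, Mei's side holds only 18%, not > 50%.
So Mei does not control Oakfield.

No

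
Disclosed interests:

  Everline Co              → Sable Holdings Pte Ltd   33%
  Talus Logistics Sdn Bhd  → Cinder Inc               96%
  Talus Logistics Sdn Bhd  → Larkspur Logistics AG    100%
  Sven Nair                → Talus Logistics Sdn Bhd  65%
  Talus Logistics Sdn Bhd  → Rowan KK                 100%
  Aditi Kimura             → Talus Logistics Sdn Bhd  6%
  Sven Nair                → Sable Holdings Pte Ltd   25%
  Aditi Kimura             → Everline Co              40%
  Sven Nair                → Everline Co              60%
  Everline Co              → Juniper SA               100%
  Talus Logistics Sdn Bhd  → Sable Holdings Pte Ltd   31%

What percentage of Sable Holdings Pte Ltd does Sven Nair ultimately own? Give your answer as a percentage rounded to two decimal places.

64.95%

Sven reaches Sable along 3 paths.
Via Talus: 65% × 31% = 20.15%.
Direct stake: 25% = 25%.
Via Everline: 60% × 33% = 19.8%.
Total: 20.15% + 25% + 19.8% = 64.95%.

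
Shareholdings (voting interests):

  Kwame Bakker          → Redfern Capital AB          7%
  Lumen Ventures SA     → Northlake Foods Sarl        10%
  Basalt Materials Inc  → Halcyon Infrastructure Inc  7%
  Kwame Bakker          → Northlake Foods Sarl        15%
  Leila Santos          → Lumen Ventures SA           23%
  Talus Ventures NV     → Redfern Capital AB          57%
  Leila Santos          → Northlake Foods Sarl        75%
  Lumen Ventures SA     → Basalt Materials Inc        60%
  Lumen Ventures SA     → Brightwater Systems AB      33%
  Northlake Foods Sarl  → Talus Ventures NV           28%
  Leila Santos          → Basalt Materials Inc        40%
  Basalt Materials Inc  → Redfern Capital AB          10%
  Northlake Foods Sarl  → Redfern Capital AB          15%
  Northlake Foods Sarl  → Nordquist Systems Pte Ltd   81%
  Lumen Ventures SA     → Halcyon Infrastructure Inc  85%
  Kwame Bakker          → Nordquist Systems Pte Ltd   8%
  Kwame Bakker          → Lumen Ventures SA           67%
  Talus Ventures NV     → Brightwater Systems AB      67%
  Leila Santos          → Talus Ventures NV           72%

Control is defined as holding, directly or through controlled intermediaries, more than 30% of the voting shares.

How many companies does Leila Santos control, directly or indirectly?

6

Leila holds 75% of Northlake, so Leila controls Northlake.
Leila holds 40% of Basalt, so Leila controls Basalt.
Leila and Northlake together hold 72% + 28% = 100% of Talus, so Leila controls Talus.
Basalt and Talus and Northlake together hold 10% + 57% + 15% = 82% of Redfern, so Leila controls Redfern.
Talus holds 67% of Brightwater, so Leila controls Brightwater.
Northlake holds 81% of Nordquist, so Leila controls Nordquist.
No other company's threshold is met.
Leila controls 6 companies.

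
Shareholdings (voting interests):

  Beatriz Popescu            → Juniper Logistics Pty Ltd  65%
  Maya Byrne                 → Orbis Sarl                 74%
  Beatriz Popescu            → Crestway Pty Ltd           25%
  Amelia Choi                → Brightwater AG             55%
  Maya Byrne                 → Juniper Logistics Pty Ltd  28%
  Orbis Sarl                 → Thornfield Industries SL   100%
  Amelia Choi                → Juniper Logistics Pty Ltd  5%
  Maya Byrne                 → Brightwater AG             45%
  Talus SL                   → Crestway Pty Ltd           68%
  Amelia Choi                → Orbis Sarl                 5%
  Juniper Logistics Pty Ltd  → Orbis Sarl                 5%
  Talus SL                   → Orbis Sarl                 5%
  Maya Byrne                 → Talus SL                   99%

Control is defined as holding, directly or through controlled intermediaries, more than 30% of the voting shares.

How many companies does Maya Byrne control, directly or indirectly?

Maya holds 99% of Talus, so Maya controls Talus.
Talus and Maya together hold 5% + 74% = 79% of Orbis, so Maya controls Orbis.
Maya holds 45% of Brightwater, so Maya controls Brightwater.
Talus holds 68% of Crestway, so Maya controls Crestway.
Orbis holds 100% of Thornfield, so Maya controls Thornfield.
No other company's threshold is met.
Maya controls 5 companies.

5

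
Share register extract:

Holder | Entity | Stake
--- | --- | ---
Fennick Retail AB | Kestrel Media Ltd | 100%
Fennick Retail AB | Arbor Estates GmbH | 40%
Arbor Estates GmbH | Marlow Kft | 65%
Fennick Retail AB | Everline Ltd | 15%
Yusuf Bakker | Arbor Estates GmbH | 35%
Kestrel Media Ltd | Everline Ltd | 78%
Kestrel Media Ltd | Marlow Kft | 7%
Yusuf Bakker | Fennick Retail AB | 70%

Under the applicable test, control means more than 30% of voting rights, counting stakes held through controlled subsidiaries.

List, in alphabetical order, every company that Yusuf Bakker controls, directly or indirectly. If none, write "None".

Arbor Estates GmbH, Everline Ltd, Fennick Retail AB, Kestrel Media Ltd, Marlow Kft

Yusuf holds 70% of Fennick, so Yusuf controls Fennick.
Yusuf and Fennick together hold 35% + 40% = 75% of Arbor, so Yusuf controls Arbor.
Fennick holds 100% of Kestrel, so Yusuf controls Kestrel.
Kestrel and Fennick together hold 78% + 15% = 93% of Everline, so Yusuf controls Everline.
Kestrel and Arbor together hold 7% + 65% = 72% of Marlow, so Yusuf controls Marlow.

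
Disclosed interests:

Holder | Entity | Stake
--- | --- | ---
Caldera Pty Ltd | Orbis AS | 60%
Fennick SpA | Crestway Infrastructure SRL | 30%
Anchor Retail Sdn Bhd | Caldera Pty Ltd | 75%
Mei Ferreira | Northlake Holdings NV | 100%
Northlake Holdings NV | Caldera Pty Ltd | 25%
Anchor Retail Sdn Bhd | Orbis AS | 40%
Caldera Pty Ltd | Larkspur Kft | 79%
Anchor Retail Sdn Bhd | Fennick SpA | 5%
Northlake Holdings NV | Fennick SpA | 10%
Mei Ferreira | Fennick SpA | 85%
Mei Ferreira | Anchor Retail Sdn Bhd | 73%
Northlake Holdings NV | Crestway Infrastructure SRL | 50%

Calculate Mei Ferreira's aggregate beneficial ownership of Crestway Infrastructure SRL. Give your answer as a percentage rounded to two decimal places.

Mei reaches Crestway along 4 paths.
Via Fennick: 85% × 30% = 25.5%.
Via Northlake → Fennick: 100% × 10% × 30% = 3%.
Via Anchor → Fennick: 73% × 5% × 30% = 1.095%.
Via Northlake: 100% × 50% = 50%.
Total: 25.5% + 3% + 1.095% + 50% = 79.595%.
Rounded: 79.60%.

79.60%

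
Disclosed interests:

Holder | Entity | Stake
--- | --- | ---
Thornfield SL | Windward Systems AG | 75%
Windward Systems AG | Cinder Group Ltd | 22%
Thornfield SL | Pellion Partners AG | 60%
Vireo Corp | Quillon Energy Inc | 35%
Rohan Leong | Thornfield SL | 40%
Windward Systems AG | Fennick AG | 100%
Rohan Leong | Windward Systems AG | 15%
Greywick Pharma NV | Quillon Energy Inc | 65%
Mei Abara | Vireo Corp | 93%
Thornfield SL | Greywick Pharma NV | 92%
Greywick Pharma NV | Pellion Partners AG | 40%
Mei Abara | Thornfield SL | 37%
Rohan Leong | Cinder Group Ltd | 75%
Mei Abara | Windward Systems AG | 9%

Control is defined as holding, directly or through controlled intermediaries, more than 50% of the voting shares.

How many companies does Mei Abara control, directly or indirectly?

1

Mei holds 93% of Vireo, so Mei controls Vireo.
No other company's threshold is met.
Mei controls 1 company.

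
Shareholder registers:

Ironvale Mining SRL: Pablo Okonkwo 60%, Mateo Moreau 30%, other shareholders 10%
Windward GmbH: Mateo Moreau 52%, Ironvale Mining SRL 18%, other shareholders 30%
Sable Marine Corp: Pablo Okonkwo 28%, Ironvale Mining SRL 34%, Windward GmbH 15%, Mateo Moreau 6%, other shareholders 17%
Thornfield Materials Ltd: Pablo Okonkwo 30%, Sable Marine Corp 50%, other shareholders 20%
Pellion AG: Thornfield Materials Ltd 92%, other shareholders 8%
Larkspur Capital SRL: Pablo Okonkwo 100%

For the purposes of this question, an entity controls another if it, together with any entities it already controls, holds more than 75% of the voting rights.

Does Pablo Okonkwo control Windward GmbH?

No

Pablo holds 100% of Larkspur, so Pablo controls Larkspur.
Neither Pablo nor any entity Pablo controls holds any voting interest in Windward.
So Pablo does not control Windward.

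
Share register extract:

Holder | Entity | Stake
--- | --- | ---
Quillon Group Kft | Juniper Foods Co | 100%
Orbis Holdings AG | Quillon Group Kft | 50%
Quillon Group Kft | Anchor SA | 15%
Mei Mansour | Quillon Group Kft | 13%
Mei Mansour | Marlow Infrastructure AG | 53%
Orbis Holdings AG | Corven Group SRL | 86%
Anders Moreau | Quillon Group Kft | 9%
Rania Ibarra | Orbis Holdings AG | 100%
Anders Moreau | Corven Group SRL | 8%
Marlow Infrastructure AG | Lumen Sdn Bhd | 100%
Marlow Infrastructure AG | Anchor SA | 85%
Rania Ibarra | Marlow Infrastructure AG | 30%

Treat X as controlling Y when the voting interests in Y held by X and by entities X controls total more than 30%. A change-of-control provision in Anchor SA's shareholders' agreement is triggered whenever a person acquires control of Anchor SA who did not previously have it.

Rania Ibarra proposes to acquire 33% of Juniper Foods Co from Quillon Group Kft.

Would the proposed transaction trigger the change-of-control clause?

No

The purchase adds only to Rania's holdings (Quillon's stake shrinks), so Rania is the only person who could newly come to control Anchor.
Rania holds 100% of Orbis, so Rania controls Orbis.
Orbis holds 50% of Quillon, so Rania controls Quillon.
Orbis holds 86% of Corven, so Rania controls Corven.
Quillon holds 100% of Juniper, so Rania controls Juniper.
In Anchor, Rania's side holds only 15%, not > 30%.
So before the transaction, Rania does not control Anchor.
After the purchase, Rania holds 33% of Juniper directly, and Quillon's stake falls to 67%.
Quillon and Rania together hold 67% + 33% = 100% of Juniper, so Rania controls Juniper.
After the transaction, Rania's side holds 15% of Anchor, not > 30%, so Rania still does not control Anchor.
No new person acquires control, so the clause is not triggered.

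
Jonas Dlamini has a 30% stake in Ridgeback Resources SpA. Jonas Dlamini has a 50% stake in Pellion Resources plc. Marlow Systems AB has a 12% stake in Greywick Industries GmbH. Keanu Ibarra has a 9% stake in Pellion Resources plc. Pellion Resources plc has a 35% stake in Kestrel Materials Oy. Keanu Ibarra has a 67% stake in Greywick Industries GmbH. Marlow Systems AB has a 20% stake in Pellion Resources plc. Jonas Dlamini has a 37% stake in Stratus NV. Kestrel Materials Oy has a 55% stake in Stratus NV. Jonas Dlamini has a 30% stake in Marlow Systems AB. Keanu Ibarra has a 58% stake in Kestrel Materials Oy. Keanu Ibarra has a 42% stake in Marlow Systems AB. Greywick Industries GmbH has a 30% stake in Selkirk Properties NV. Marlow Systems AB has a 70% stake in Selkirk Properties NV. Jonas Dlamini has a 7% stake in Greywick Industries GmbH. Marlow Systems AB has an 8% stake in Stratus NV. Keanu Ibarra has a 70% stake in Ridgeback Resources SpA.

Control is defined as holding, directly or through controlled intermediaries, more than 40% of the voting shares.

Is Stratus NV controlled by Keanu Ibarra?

Keanu holds 58% of Kestrel, so Keanu controls Kestrel.
Keanu holds 42% of Marlow, so Keanu controls Marlow.
Marlow and Kestrel together hold 8% + 55% = 63% of Stratus, so Keanu controls Stratus.

Yes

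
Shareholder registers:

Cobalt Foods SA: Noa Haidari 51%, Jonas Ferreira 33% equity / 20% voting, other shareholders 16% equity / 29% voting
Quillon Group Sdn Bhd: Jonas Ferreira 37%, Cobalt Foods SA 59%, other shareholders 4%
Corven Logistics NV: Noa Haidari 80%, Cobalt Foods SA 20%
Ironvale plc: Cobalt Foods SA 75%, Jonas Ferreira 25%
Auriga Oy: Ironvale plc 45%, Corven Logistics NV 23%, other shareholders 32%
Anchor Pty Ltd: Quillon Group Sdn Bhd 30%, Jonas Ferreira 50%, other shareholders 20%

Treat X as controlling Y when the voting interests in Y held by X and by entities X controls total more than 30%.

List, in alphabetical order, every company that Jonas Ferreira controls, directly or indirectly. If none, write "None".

Anchor Pty Ltd, Quillon Group Sdn Bhd

Jonas holds 37% of Quillon, so Jonas controls Quillon.
Quillon and Jonas together hold 30% + 50% = 80% of Anchor, so Jonas controls Anchor.
No other company's threshold is met.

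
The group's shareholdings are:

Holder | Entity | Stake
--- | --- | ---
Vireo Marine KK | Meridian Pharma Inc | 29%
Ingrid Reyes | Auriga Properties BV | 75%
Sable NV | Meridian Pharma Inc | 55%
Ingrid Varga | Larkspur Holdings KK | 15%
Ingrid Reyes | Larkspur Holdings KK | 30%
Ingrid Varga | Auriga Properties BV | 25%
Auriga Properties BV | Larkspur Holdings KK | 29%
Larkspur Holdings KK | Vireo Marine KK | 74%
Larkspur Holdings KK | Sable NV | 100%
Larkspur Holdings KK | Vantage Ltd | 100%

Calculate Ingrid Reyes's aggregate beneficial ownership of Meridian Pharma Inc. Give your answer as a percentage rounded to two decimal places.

39.57%

Ingrid Reyes reaches Meridian along 4 paths.
Via Auriga → Larkspur → Vireo: 75% × 29% × 74% × 29% = 4.66755%.
Via Larkspur → Vireo: 30% × 74% × 29% = 6.438%.
Via Auriga → Larkspur → Sable: 75% × 29% × 100% × 55% = 11.9625%.
Via Larkspur → Sable: 30% × 100% × 55% = 16.5%.
Total: 4.66755% + 6.438% + 11.9625% + 16.5% = 39.56805%.
Rounded: 39.57%.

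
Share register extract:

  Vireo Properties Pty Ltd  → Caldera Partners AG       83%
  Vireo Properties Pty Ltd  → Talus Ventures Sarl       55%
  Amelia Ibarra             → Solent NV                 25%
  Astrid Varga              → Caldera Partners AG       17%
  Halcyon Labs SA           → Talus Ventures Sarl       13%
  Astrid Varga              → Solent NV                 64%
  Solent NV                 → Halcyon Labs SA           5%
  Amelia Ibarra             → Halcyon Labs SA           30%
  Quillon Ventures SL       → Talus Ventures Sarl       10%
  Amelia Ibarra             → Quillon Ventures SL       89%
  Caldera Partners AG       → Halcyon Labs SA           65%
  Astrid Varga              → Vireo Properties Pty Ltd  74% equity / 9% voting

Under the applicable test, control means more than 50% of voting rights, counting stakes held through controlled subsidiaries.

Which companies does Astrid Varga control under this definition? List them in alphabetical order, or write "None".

Solent NV

Astrid holds 64% of Solent, so Astrid controls Solent.
No other company's threshold is met.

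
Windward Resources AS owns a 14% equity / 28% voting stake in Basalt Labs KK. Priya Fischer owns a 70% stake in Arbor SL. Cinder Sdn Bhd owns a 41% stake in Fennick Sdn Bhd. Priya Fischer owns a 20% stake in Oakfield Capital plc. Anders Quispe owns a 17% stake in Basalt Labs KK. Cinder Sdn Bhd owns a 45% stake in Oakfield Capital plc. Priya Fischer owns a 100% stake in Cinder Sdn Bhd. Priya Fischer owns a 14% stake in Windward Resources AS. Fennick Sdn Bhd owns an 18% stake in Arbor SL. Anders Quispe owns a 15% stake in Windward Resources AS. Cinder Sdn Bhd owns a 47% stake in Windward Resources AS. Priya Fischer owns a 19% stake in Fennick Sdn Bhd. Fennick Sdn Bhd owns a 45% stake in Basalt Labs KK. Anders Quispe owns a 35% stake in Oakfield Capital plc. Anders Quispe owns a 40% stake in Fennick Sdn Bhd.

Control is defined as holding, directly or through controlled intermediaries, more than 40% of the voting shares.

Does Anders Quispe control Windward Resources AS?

No

Anders's largest direct stake is 40% in Fennick, which does not meet the threshold, so Anders controls no company.
In Windward, Anders's side holds only 15%, not > 40%.
So Anders does not control Windward.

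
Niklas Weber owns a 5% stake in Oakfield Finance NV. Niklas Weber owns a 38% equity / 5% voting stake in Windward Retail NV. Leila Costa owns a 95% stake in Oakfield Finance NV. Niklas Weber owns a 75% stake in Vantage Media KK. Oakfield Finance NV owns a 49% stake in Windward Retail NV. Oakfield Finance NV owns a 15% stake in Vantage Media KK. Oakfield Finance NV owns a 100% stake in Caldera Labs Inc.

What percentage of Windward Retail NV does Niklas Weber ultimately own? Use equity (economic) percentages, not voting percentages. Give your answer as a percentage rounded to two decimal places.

Niklas reaches Windward along 2 paths.
Direct stake: 38% = 38%.
Via Oakfield: 5% × 49% = 2.45%.
Total: 38% + 2.45% = 40.45%.

40.45%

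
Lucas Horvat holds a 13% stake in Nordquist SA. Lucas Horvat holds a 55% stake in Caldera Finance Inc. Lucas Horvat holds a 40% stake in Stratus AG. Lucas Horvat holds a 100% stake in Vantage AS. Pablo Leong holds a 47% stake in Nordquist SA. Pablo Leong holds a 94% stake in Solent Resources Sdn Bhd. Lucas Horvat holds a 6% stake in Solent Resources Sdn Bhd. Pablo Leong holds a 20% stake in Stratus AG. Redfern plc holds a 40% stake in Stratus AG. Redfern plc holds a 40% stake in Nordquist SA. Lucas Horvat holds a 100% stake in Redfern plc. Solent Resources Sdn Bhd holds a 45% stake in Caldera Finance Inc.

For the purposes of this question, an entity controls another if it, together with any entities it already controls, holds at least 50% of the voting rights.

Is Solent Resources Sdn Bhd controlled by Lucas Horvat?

No

Lucas holds 100% of Redfern, so Lucas controls Redfern.
Redfern and Lucas together hold 40% + 40% = 80% of Stratus, so Lucas controls Stratus.
Lucas and Redfern together hold 13% + 40% = 53% of Nordquist, so Lucas controls Nordquist.
Lucas holds 100% of Vantage, so Lucas controls Vantage.
Lucas holds 55% of Caldera, so Lucas controls Caldera.
In Solent, Lucas's side holds only 6%, not ≥ 50%.
So Lucas does not control Solent.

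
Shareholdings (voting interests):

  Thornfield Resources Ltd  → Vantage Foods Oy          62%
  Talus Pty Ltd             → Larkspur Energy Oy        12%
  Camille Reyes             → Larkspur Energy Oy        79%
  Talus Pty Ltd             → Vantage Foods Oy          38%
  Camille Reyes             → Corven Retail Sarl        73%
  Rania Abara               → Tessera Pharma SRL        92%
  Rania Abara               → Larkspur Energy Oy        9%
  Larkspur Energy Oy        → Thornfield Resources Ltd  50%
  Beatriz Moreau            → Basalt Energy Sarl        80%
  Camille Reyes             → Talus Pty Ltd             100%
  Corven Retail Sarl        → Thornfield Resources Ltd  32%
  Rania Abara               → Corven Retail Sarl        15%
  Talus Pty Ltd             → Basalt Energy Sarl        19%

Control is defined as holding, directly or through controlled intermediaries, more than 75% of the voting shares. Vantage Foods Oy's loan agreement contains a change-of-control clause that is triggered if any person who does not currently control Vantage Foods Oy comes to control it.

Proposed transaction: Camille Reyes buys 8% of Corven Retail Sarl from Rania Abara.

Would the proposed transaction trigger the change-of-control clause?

Yes

The purchase adds only to Camille's holdings (Rania's stake shrinks), so Camille is the only person who could newly come to control Vantage.
Camille holds 100% of Talus, so Camille controls Talus.
Talus and Camille together hold 12% + 79% = 91% of Larkspur, so Camille controls Larkspur.
In Vantage, Camille's side holds only 38%, not > 75%.
So before the transaction, Camille does not control Vantage.
After the purchase, Camille's direct stake in Corven rises to 73% + 8% = 81%, and Rania's stake falls to 7%.
Camille holds 81% of Corven, so Camille controls Corven.
Larkspur and Corven together hold 50% + 32% = 82% of Thornfield, so Camille controls Thornfield.
Talus and Thornfield together hold 38% + 62% = 100% of Vantage, so Camille controls Vantage.
Camille did not control Vantage before and does after, so the clause is triggered.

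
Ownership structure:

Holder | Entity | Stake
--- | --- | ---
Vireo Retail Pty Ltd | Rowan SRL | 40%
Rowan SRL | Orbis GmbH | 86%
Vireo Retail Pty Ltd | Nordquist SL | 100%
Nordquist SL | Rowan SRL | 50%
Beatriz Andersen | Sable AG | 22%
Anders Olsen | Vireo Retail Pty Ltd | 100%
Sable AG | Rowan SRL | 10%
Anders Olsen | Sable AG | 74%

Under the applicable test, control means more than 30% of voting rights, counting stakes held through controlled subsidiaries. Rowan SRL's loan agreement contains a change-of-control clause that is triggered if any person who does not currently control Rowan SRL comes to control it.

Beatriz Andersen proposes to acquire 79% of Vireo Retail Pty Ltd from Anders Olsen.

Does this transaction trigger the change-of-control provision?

The purchase adds only to Beatriz's holdings (Anders's stake shrinks), so Beatriz is the only person who could newly come to control Rowan.
Beatriz's largest direct stake is 22% in Sable, which does not meet the threshold, so Beatriz controls no company.
Neither Beatriz nor any entity Beatriz controls holds any voting interest in Rowan.
So before the transaction, Beatriz does not control Rowan.
After the purchase, Beatriz holds 79% of Vireo directly, and Anders's stake falls to 21%.
Beatriz holds 79% of Vireo, so Beatriz controls Vireo.
Vireo holds 100% of Nordquist, so Beatriz controls Nordquist.
Vireo and Nordquist together hold 40% + 50% = 90% of Rowan, so Beatriz controls Rowan.
Beatriz did not control Rowan before and does after, so the clause is triggered.

Yes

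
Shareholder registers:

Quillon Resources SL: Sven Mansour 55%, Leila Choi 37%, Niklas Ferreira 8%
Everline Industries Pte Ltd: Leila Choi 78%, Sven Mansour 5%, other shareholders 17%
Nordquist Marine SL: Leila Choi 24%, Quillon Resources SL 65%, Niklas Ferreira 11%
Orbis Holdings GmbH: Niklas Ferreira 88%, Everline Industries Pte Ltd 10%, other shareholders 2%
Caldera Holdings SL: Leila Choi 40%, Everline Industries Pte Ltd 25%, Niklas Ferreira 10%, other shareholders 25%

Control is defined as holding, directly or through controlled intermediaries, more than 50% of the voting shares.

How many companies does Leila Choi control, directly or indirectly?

2

Leila holds 78% of Everline, so Leila controls Everline.
Leila and Everline together hold 40% + 25% = 65% of Caldera, so Leila controls Caldera.
No other company's threshold is met.
Leila controls 2 companies.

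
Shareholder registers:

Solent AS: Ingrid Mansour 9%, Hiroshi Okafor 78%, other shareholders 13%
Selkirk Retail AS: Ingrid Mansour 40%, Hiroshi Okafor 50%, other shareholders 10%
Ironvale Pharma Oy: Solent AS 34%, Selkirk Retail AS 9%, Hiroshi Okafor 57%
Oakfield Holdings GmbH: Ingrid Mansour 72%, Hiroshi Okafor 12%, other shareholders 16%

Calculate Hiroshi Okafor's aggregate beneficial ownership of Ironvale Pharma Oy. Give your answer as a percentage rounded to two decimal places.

Hiroshi reaches Ironvale along 3 paths.
Via Solent: 78% × 34% = 26.52%.
Via Selkirk: 50% × 9% = 4.5%.
Direct stake: 57% = 57%.
Total: 26.52% + 4.5% + 57% = 88.02%.

88.02%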